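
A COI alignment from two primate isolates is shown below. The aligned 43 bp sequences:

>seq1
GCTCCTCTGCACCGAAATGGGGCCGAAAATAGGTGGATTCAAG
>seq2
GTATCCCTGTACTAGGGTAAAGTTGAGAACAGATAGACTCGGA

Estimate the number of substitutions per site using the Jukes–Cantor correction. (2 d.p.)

The sequences differ at 23 of 43 sites, so p = 23/43 ≈ 0.534884.
d = −(3/4) ln(1 − 4p/3) = −0.75 ln(1 − 0.713179) = −0.75 ln(0.286821)
  = −0.75 × (-1.248897) = 0.936673 substitutions/site.

0.94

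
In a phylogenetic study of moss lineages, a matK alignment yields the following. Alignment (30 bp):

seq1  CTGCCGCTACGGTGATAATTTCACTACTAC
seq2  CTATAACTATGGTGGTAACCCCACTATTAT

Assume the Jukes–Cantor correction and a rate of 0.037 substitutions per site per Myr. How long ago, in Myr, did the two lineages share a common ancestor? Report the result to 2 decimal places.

The sequences differ at 11 of 30 sites, so p = 11/30 ≈ 0.366667.
d = −(3/4) ln(1 − 4p/3) = −0.75 ln(1 − 0.488889) = −0.75 ln(0.511111)
  = −0.75 × (-0.671168) = 0.503376 substitutions/site.
Under a molecular clock d = 2μt, so t = d/(2μ) = 0.503376 / (2 × 0.037) = 6.80 Myr.

6.80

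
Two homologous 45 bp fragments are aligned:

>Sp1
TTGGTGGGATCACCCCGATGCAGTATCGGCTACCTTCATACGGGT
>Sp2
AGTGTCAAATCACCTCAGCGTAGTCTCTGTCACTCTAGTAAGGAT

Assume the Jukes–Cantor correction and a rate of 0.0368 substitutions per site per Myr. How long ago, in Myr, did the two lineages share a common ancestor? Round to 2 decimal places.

The sequences differ at 21 of 45 sites, so p = 21/45 ≈ 0.466667.
d = −(3/4) ln(1 − 4p/3) = −0.75 ln(1 − 0.622223) = −0.75 ln(0.377777)
  = −0.75 × (-0.973451) = 0.730088 substitutions/site.
Under a molecular clock d = 2μt, so t = d/(2μ) = 0.730088 / (2 × 0.0368) = 9.92 Myr.

9.92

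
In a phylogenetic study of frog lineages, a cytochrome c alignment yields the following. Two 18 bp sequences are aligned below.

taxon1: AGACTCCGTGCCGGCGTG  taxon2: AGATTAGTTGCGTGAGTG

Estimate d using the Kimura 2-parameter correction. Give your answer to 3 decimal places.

0.569

Of 18 sites, 1 differences are transitions and 6 are transversions, so P = 1/18 ≈ 0.055556 and Q = 6/18 ≈ 0.333333.
Under the Kimura two-parameter model, d = −½ ln(1 − 2P − Q) − ¼ ln(1 − 2Q).
1 − 2P − Q = 0.555555, giving −½ ln(0.555555) = 0.293894.
1 − 2Q = 0.333334, giving −¼ ln(0.333334) = 0.274653.
d = 0.293894 + 0.274653 = 0.568547.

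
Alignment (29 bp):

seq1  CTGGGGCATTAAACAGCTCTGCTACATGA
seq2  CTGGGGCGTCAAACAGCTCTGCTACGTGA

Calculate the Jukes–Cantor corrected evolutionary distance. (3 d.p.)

0.111

The sequences differ at 3 of 29 sites (8, 10, 26), so p = 3/29 ≈ 0.103448.
d = −(3/4) ln(1 − 4p/3) = −0.75 ln(1 − 0.137931) = −0.75 ln(0.862069)
  = −0.75 × (-0.148420) = 0.111315 substitutions/site.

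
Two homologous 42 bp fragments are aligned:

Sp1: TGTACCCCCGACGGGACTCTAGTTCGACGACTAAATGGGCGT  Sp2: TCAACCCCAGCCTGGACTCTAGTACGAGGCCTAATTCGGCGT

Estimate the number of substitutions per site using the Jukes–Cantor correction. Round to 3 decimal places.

The sequences differ at 10 of 42 sites (2, 3, 9, 11, 13, 24, 28, 30, 35, 37), so p = 10/42 ≈ 0.238095.
d = −(3/4) ln(1 − 4p/3) = −0.75 ln(1 − 0.31746) = −0.75 ln(0.68254)
  = −0.75 × (-0.381934) = 0.286451 substitutions/site.

0.286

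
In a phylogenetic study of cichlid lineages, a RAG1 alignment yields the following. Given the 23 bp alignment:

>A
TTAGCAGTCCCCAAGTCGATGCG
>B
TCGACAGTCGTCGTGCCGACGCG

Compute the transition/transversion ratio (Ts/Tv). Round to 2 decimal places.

Transitions are A↔G and C↔T; transversions are all other mismatches.
Transitions: 7. Transversions: 2.
R = 7/2 = 3.50.

3.50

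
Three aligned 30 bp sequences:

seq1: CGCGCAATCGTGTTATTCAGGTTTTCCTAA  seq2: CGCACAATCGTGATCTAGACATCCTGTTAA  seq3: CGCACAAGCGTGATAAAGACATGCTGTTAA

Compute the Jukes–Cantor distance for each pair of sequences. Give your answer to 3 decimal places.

seq1–seq2: 11/30 sites differ → p ≈ 0.366667, d = −0.75 ln(1 − 0.488889) = 0.503376 ≈ 0.503.
seq1–seq3: 12/30 sites differ → p = 0.4, d = −0.75 ln(1 − 0.533333) = 0.571605 ≈ 0.572.
seq2–seq3: 4/30 sites differ → p ≈ 0.133333, d = −0.75 ln(1 − 0.177777) = 0.146808 ≈ 0.147.

d(seq1,seq2) = 0.503, d(seq1,seq3) = 0.572, d(seq2,seq3) = 0.147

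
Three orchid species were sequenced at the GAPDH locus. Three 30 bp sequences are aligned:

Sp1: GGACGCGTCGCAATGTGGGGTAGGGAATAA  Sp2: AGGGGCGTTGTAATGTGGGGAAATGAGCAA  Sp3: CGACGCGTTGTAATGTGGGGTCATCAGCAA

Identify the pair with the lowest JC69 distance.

Sp2 and Sp3

Sp1–Sp2: 10/30 differ, p = 0.333, d = 0.441.
Sp1–Sp3: 9/30 differ, p = 0.300, d = 0.383.
Sp2–Sp3: 6/30 differ, p = 0.200, d = 0.233.
The smallest distance is between Sp2 and Sp3.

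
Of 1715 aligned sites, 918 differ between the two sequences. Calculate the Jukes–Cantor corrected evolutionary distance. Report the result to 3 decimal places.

0.938

p = 918/1715 ≈ 0.535277.
d = −(3/4) ln(1 − 4p/3) = −0.75 ln(1 − 0.713703) = −0.75 ln(0.286297)
  = −0.75 × (-1.250726) = 0.938045 substitutions/site.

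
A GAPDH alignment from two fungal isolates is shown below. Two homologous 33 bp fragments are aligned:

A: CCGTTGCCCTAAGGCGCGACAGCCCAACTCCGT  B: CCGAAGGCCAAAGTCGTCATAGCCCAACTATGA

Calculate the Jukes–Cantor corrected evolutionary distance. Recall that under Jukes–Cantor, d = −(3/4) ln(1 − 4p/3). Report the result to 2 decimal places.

0.44

The sequences differ at 11 of 33 sites, so p = 11/33 ≈ 0.333333.
d = −(3/4) ln(1 − 4p/3) = −0.75 ln(1 − 0.444444) = −0.75 ln(0.555556)
  = −0.75 × (-0.587786) = 0.440840 substitutions/site.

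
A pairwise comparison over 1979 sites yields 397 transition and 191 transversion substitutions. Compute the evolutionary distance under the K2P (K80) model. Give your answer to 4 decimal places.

0.3979

P = 397/1979 ≈ 0.200606 and Q = 191/1979 ≈ 0.096513.
Under the Kimura two-parameter model, d = −½ ln(1 − 2P − Q) − ¼ ln(1 − 2Q).
1 − 2P − Q = 0.502275, giving −½ ln(0.502275) = 0.344304.
1 − 2Q = 0.806974, giving −¼ ln(0.806974) = 0.053616.
d = 0.344304 + 0.053616 = 0.397920.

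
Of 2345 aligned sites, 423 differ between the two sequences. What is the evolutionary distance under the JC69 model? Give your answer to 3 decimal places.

p = 423/2345 ≈ 0.180384.
d = −(3/4) ln(1 − 4p/3) = −0.75 ln(1 − 0.240512) = −0.75 ln(0.759488)
  = −0.75 × (-0.275111) = 0.206333 substitutions/site.

0.206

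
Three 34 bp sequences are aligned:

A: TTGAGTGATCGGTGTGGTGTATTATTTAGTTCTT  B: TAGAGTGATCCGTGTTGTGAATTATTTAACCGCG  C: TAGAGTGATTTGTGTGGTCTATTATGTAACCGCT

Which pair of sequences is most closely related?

B and C

A–B: 10/34 differ, p = 0.294, d = 0.373.
A–C: 10/34 differ, p = 0.294, d = 0.373.
B–C: 7/34 differ, p = 0.206, d = 0.241.
The smallest distance is between B and C.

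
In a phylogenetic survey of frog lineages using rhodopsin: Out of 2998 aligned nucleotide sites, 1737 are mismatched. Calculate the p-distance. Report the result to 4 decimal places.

p = 1737/2998 = 0.579386… ≈ 0.5794 (to 4 d.p.).

0.5794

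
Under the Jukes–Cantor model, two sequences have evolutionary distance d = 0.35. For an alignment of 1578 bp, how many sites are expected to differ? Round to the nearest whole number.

Invert JC69: p = (3/4)(1 − e^(−4d/3)) = 0.75 × (1 − e^(-0.466667)) = 0.75 × (1 − 0.627089) = 0.279683.
Expected differing sites = pL ≈ 0.279683 × 1578 = 441.339774 ≈ 441.

441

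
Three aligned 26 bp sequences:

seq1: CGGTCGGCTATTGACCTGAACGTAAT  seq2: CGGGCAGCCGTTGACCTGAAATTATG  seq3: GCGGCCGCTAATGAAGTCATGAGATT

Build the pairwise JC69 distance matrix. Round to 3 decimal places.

d(seq1,seq2) = 0.396, d(seq1,seq3) = 0.824, d(seq2,seq3) = 0.949

seq1–seq2: 8/26 sites differ → p ≈ 0.307692, d = −0.75 ln(1 − 0.410256) = 0.396050 ≈ 0.396.
seq1–seq3: 13/26 sites differ → p = 0.5, d = −0.75 ln(1 − 0.666667) = 0.823960 ≈ 0.824.
seq2–seq3: 14/26 sites differ → p ≈ 0.538462, d = −0.75 ln(1 − 0.717949) = 0.949251 ≈ 0.949.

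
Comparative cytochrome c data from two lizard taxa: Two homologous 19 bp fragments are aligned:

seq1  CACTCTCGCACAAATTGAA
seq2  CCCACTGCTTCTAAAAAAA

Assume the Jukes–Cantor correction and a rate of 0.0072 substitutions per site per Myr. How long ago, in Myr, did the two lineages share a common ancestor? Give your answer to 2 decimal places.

The sequences differ at 10 of 19 sites (2, 4, 7, 8, 9, 10, 12, 15, 16, 17), so p = 10/19 ≈ 0.526316.
d = −(3/4) ln(1 − 4p/3) = −0.75 ln(1 − 0.701755) = −0.75 ln(0.298245)
  = −0.75 × (-1.209840) = 0.907380 substitutions/site.
Under a molecular clock d = 2μt, so t = d/(2μ) = 0.907380 / (2 × 0.0072) = 63.01 Myr.

63.01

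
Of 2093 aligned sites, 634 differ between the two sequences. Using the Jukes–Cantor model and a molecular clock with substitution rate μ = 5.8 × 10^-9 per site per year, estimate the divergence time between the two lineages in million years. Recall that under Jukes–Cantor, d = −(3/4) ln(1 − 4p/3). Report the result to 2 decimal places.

33.45

p = 634/2093 ≈ 0.302914.
d = −(3/4) ln(1 − 4p/3) = −0.75 ln(1 − 0.403885) = −0.75 ln(0.596115)
  = −0.75 × (-0.517322) = 0.387992 substitutions/site.
Under a molecular clock d = 2μt, so t = d/(2μ) = 0.387992 / (2 × 5.8 × 10^-9) = 33.45 million years.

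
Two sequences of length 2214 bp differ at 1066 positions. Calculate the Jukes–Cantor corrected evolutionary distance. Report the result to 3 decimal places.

0.770

p = 1066/2214 ≈ 0.481481.
d = −(3/4) ln(1 − 4p/3) = −0.75 ln(1 − 0.641975) = −0.75 ln(0.358025)
  = −0.75 × (-1.027152) = 0.770364 substitutions/site.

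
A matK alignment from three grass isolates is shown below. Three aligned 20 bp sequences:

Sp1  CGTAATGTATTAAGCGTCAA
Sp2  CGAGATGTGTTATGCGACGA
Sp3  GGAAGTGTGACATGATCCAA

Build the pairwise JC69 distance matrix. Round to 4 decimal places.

Sp1–Sp2: 6/20 sites differ → p = 0.3, d = −0.75 ln(1 − 0.4) = 0.383119 ≈ 0.3831.
Sp1–Sp3: 10/20 sites differ → p = 0.5, d = −0.75 ln(1 − 0.666667) = 0.823960 ≈ 0.8240.
Sp2–Sp3: 9/20 sites differ → p = 0.45, d = −0.75 ln(1 − 0.6) = 0.687218 ≈ 0.6872.

d(Sp1,Sp2) = 0.3831, d(Sp1,Sp3) = 0.8240, d(Sp2,Sp3) = 0.6872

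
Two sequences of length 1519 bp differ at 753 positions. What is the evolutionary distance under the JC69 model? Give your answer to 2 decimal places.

0.81

p = 753/1519 ≈ 0.495721.
d = −(3/4) ln(1 − 4p/3) = −0.75 ln(1 − 0.660961) = −0.75 ln(0.339039)
  = −0.75 × (-1.081640) = 0.811230 substitutions/site.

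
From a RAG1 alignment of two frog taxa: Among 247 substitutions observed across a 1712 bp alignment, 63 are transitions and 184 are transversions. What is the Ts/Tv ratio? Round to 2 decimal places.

0.34

R = 63/184 = 0.342391… ≈ 0.34 (to 2 d.p.).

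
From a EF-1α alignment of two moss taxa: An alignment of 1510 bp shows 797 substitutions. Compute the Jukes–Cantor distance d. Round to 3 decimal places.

0.912

p = 797/1510 ≈ 0.527815.
d = −(3/4) ln(1 − 4p/3) = −0.75 ln(1 − 0.703753) = −0.75 ln(0.296247)
  = −0.75 × (-1.216562) = 0.912422 substitutions/site.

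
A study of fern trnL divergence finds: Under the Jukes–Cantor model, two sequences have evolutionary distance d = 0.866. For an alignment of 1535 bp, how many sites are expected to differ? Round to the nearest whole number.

788

Invert JC69: p = (3/4)(1 − e^(−4d/3)) = 0.75 × (1 − e^(-1.154667)) = 0.75 × (1 − 0.315162) = 0.513629.
Expected differing sites = pL ≈ 0.513629 × 1535 = 788.420515 ≈ 788.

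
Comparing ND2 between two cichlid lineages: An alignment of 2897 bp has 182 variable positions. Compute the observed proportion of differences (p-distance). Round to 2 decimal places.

p = 182/2897 = 0.062823… ≈ 0.06 (to 2 d.p.).

0.06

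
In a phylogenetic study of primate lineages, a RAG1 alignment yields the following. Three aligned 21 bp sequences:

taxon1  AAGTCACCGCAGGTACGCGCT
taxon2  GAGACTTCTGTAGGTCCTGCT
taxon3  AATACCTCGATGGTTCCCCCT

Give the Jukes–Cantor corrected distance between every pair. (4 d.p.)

d(taxon1,taxon2) = 1.0763, d(taxon1,taxon3) = 0.6355, d(taxon2,taxon3) = 0.6355

taxon1–taxon2: 12/21 sites differ → p ≈ 0.571429, d = −0.75 ln(1 − 0.761905) = 1.076314 ≈ 1.0763.
taxon1–taxon3: 9/21 sites differ → p ≈ 0.428571, d = −0.75 ln(1 − 0.571428) = 0.635472 ≈ 0.6355.
taxon2–taxon3: 9/21 sites differ → p ≈ 0.428571, d = −0.75 ln(1 − 0.571428) = 0.635472 ≈ 0.6355.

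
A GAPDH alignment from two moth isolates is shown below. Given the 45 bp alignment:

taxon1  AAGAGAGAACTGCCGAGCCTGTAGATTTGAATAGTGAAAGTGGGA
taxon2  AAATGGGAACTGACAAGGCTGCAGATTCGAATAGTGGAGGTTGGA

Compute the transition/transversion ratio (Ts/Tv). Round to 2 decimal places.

Transitions are A↔G and C↔T; transversions are all other mismatches.
Transitions: 7. Transversions: 4.
R = 7/4 = 1.75.

1.75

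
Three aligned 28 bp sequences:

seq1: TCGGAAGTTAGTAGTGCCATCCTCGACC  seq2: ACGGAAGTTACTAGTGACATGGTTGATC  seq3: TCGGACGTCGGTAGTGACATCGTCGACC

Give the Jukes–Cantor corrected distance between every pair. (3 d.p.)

seq1–seq2: 7/28 sites differ → p = 0.25, d = −0.75 ln(1 − 0.333333) = 0.304098 ≈ 0.304.
seq1–seq3: 5/28 sites differ → p ≈ 0.178571, d = −0.75 ln(1 − 0.238095) = 0.203950 ≈ 0.204.
seq2–seq3: 8/28 sites differ → p ≈ 0.285714, d = −0.75 ln(1 − 0.380952) = 0.359679 ≈ 0.360.

d(seq1,seq2) = 0.304, d(seq1,seq3) = 0.204, d(seq2,seq3) = 0.360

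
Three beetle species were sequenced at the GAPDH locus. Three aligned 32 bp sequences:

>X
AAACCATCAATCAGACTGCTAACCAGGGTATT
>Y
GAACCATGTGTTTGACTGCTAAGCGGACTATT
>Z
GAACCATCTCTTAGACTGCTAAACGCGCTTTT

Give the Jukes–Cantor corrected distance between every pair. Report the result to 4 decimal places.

X–Y: 10/32 sites differ → p = 0.3125, d = −0.75 ln(1 − 0.416667) = 0.404248 ≈ 0.4042.
X–Z: 9/32 sites differ → p = 0.28125, d = −0.75 ln(1 − 0.375) = 0.352503 ≈ 0.3525.
Y–Z: 7/32 sites differ → p = 0.21875, d = −0.75 ln(1 − 0.291667) = 0.258631 ≈ 0.2586.

d(X,Y) = 0.4042, d(X,Z) = 0.3525, d(Y,Z) = 0.2586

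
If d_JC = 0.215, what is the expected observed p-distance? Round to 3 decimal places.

0.187

p = (3/4)(1 − e^(−4d/3)) = 0.75 × (1 − e^(-0.286667)) = 0.75 × (1 − 0.750762) = 0.186929.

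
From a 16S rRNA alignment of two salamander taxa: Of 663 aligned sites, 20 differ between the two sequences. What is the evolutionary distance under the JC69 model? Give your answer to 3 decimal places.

p = 20/663 ≈ 0.030166.
d = −(3/4) ln(1 − 4p/3) = −0.75 ln(1 − 0.040221) = −0.75 ln(0.959779)
  = −0.75 × (-0.041052) = 0.030789 substitutions/site.

0.031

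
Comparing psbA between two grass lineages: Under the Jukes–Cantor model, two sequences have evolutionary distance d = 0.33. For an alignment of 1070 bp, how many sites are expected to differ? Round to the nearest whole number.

Invert JC69: p = (3/4)(1 − e^(−4d/3)) = 0.75 × (1 − e^(-0.44)) = 0.75 × (1 − 0.644036) = 0.266973.
Expected differing sites = pL ≈ 0.266973 × 1070 = 285.66111 ≈ 286.

286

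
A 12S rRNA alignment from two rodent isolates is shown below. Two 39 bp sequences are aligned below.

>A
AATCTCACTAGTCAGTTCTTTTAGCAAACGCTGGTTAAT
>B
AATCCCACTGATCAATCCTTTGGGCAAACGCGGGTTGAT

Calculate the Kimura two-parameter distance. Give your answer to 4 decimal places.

Of 39 sites, 7 differences are transitions and 2 are transversions, so P = 7/39 ≈ 0.179487 and Q = 2/39 ≈ 0.051282.
Under the Kimura two-parameter model, d = −½ ln(1 − 2P − Q) − ¼ ln(1 − 2Q).
1 − 2P − Q = 0.589744, giving −½ ln(0.589744) = 0.264033.
1 − 2Q = 0.897436, giving −¼ ln(0.897436) = 0.027053.
d = 0.264033 + 0.027053 = 0.291086.

0.2911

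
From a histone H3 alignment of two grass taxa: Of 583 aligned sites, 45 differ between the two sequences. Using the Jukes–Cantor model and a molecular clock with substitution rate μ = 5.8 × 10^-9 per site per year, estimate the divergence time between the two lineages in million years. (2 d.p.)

7.02

p = 45/583 ≈ 0.077187.
d = −(3/4) ln(1 − 4p/3) = −0.75 ln(1 − 0.102916) = −0.75 ln(0.897084)
  = −0.75 × (-0.108606) = 0.081455 substitutions/site.
Under a molecular clock d = 2μt, so t = d/(2μ) = 0.081455 / (2 × 5.8 × 10^-9) = 7.02 million years.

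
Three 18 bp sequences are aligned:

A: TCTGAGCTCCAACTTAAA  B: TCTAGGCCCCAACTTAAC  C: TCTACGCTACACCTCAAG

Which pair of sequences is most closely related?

A and B

A–B: 4/18 differ, p = 0.222, d = 0.264.
A–C: 6/18 differ, p = 0.333, d = 0.441.
B–C: 6/18 differ, p = 0.333, d = 0.441.
The smallest distance is between A and B.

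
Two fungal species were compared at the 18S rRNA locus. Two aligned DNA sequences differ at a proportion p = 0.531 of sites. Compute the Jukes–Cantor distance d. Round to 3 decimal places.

d = −(3/4) ln(1 − 4p/3) = −0.75 ln(1 − 0.708) = −0.75 ln(0.292)
  = −0.75 × (-1.231001) = 0.923251 substitutions/site.

0.923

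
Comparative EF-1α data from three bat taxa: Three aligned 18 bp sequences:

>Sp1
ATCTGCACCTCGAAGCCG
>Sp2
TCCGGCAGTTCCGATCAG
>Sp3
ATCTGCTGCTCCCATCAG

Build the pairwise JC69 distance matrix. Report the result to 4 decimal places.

d(Sp1,Sp2) = 0.8240, d(Sp1,Sp3) = 0.4408, d(Sp2,Sp3) = 0.4408

Sp1–Sp2: 9/18 sites differ → p = 0.5, d = −0.75 ln(1 − 0.666667) = 0.823960 ≈ 0.8240.
Sp1–Sp3: 6/18 sites differ → p ≈ 0.333333, d = −0.75 ln(1 − 0.444444) = 0.440839 ≈ 0.4408.
Sp2–Sp3: 6/18 sites differ → p ≈ 0.333333, d = −0.75 ln(1 − 0.444444) = 0.440839 ≈ 0.4408.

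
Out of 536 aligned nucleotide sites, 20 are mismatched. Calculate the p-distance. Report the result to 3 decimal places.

0.037

p = 20/536 = 0.037313… ≈ 0.037 (to 3 d.p.).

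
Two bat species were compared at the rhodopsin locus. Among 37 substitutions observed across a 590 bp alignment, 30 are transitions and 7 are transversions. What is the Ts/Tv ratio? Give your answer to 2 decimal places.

4.29

R = 30/7 = 4.285714… ≈ 4.29 (to 2 d.p.).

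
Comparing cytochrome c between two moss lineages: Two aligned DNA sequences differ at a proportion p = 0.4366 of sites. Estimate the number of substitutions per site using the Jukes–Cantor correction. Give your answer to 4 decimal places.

d = −(3/4) ln(1 − 4p/3) = −0.75 ln(1 − 0.582133) = −0.75 ln(0.417867)
  = −0.75 × (-0.872592) = 0.654444 substitutions/site.

0.6544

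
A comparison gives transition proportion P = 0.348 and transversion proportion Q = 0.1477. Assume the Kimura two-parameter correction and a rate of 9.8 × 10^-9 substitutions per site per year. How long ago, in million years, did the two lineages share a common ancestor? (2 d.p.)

Under the Kimura two-parameter model, d = −½ ln(1 − 2P − Q) − ¼ ln(1 − 2Q).
1 − 2P − Q = 0.1563, giving −½ ln(0.1563) = 0.927989.
1 − 2Q = 0.7046, giving −¼ ln(0.7046) = 0.087531.
d = 0.927989 + 0.087531 = 1.015520.
Under a molecular clock d = 2μt, so t = d/(2μ) = 1.015520 / (2 × 9.8 × 10^-9) = 51.81 million years.

51.81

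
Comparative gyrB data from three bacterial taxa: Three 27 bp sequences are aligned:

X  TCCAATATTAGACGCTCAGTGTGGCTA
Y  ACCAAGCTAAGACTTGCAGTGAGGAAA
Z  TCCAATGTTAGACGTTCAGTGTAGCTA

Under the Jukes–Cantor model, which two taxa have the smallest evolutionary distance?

X and Z

X–Y: 10/27 differ, p = 0.370, d = 0.511.
X–Z: 3/27 differ, p = 0.111, d = 0.120.
Y–Z: 10/27 differ, p = 0.370, d = 0.511.
The smallest distance is between X and Z.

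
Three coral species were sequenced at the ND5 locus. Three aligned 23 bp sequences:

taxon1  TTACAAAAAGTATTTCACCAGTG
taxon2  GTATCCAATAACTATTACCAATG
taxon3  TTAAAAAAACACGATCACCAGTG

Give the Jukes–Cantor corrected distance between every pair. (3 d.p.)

d(taxon1,taxon2) = 0.761, d(taxon1,taxon3) = 0.321, d(taxon2,taxon3) = 0.553

taxon1–taxon2: 11/23 sites differ → p ≈ 0.478261, d = −0.75 ln(1 − 0.637681) = 0.761423 ≈ 0.761.
taxon1–taxon3: 6/23 sites differ → p ≈ 0.26087, d = −0.75 ln(1 − 0.347827) = 0.320584 ≈ 0.321.
taxon2–taxon3: 9/23 sites differ → p ≈ 0.391304, d = −0.75 ln(1 − 0.521739) = 0.553199 ≈ 0.553.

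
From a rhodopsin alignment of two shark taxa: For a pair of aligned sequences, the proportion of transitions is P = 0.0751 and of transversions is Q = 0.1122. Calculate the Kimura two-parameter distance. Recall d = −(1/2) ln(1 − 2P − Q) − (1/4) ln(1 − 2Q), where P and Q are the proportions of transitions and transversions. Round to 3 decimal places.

0.216

Under the Kimura two-parameter model, d = −½ ln(1 − 2P − Q) − ¼ ln(1 − 2Q).
1 − 2P − Q = 0.7376, giving −½ ln(0.7376) = 0.152177.
1 − 2Q = 0.7756, giving −¼ ln(0.7756) = 0.063530.
d = 0.152177 + 0.063530 = 0.215707.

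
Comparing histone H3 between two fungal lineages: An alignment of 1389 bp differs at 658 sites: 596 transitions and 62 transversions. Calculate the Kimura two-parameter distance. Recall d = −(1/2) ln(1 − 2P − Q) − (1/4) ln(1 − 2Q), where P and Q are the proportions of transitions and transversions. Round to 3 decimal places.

1.189

P = 596/1389 ≈ 0.429086 and Q = 62/1389 ≈ 0.044636.
Under the Kimura two-parameter model, d = −½ ln(1 − 2P − Q) − ¼ ln(1 − 2Q).
1 − 2P − Q = 0.097192, giving −½ ln(0.097192) = 1.165533.
1 − 2Q = 0.910728, giving −¼ ln(0.910728) = 0.023378.
d = 1.165533 + 0.023378 = 1.188911.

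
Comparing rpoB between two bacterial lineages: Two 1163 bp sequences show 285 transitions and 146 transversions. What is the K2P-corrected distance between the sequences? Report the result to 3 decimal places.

P = 285/1163 ≈ 0.245056 and Q = 146/1163 ≈ 0.125537.
Under the Kimura two-parameter model, d = −½ ln(1 − 2P − Q) − ¼ ln(1 − 2Q).
1 − 2P − Q = 0.384351, giving −½ ln(0.384351) = 0.478100.
1 − 2Q = 0.748926, giving −¼ ln(0.748926) = 0.072279.
d = 0.478100 + 0.072279 = 0.550379.

0.550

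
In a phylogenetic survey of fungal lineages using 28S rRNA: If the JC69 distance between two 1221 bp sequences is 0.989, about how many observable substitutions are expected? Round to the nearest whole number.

671

Invert JC69: p = (3/4)(1 − e^(−4d/3)) = 0.75 × (1 − e^(-1.318667)) = 0.75 × (1 − 0.267492) = 0.549381.
Expected differing sites = pL ≈ 0.549381 × 1221 = 670.794201 ≈ 671.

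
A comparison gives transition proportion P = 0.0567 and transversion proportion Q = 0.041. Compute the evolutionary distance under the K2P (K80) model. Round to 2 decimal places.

0.11

Under the Kimura two-parameter model, d = −½ ln(1 − 2P − Q) − ¼ ln(1 − 2Q).
1 − 2P − Q = 0.8456, giving −½ ln(0.8456) = 0.083854.
1 − 2Q = 0.918, giving −¼ ln(0.918) = 0.021389.
d = 0.083854 + 0.021389 = 0.105243.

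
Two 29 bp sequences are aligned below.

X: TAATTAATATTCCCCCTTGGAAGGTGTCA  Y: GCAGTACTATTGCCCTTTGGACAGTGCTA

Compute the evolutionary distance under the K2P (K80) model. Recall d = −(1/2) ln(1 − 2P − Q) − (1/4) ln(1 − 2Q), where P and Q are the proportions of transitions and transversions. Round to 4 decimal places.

0.4631

Of 29 sites, 4 differences are transitions and 6 are transversions, so P = 4/29 ≈ 0.137931 and Q = 6/29 ≈ 0.206897.
Under the Kimura two-parameter model, d = −½ ln(1 − 2P − Q) − ¼ ln(1 − 2Q).
1 − 2P − Q = 0.517241, giving −½ ln(0.517241) = 0.329623.
1 − 2Q = 0.586206, giving −¼ ln(0.586206) = 0.133521.
d = 0.329623 + 0.133521 = 0.463144.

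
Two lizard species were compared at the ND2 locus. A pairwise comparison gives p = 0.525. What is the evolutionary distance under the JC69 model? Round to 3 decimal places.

d = −(3/4) ln(1 − 4p/3) = −0.75 ln(1 − 0.7) = −0.75 ln(0.3)
  = −0.75 × (-1.203973) = 0.902980 substitutions/site.

0.903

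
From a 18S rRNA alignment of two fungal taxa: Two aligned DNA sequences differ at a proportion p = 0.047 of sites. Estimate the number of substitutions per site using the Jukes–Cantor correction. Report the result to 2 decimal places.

d = −(3/4) ln(1 − 4p/3) = −0.75 ln(1 − 0.062667) = −0.75 ln(0.937333)
  = −0.75 × (-0.064717) = 0.048538 substitutions/site.

0.05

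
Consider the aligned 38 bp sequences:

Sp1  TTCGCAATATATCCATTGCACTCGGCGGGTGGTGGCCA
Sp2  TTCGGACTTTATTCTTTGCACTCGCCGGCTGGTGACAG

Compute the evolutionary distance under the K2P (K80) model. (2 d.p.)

Of 38 sites, 3 differences are transitions and 7 are transversions, so P = 3/38 ≈ 0.078947 and Q = 7/38 ≈ 0.184211.
Under the Kimura two-parameter model, d = −½ ln(1 − 2P − Q) − ¼ ln(1 − 2Q).
1 − 2P − Q = 0.657895, giving −½ ln(0.657895) = 0.209355.
1 − 2Q = 0.631578, giving −¼ ln(0.631578) = 0.114883.
d = 0.209355 + 0.114883 = 0.324238.

0.32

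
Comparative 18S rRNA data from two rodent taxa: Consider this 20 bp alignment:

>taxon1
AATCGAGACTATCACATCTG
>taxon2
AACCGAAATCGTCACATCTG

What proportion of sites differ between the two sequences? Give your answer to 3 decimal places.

0.250

The sequences differ at 5 of 20 positions (sites 3, 7, 9, 10, 11).
p = 5/20 = 0.250.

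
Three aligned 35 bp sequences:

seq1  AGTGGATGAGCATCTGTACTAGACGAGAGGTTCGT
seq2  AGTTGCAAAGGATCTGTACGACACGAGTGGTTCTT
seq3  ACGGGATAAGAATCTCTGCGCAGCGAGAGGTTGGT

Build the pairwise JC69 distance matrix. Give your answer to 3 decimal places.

d(seq1,seq2) = 0.315, d(seq1,seq3) = 0.407, d(seq2,seq3) = 0.572

seq1–seq2: 9/35 sites differ → p ≈ 0.257143, d = −0.75 ln(1 − 0.342857) = 0.314890 ≈ 0.315.
seq1–seq3: 11/35 sites differ → p ≈ 0.314286, d = −0.75 ln(1 − 0.419048) = 0.407315 ≈ 0.407.
seq2–seq3: 14/35 sites differ → p = 0.4, d = −0.75 ln(1 − 0.533333) = 0.571605 ≈ 0.572.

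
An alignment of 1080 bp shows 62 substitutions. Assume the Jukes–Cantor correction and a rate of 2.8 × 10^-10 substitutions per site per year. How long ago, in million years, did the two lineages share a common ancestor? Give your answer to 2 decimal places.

p = 62/1080 ≈ 0.057407.
d = −(3/4) ln(1 − 4p/3) = −0.75 ln(1 − 0.076543) = −0.75 ln(0.923457)
  = −0.75 × (-0.079631) = 0.059723 substitutions/site.
Under a molecular clock d = 2μt, so t = d/(2μ) = 0.059723 / (2 × 2.8 × 10^-10) = 106.65 million years.

106.65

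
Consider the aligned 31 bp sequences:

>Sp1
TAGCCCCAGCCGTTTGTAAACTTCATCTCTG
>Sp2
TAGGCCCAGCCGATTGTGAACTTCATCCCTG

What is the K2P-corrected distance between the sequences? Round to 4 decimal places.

0.1421

Of 31 sites, 2 differences are transitions and 2 are transversions, so P = 2/31 ≈ 0.064516 and Q = 2/31 ≈ 0.064516.
Under the Kimura two-parameter model, d = −½ ln(1 − 2P − Q) − ¼ ln(1 − 2Q).
1 − 2P − Q = 0.806452, giving −½ ln(0.806452) = 0.107555.
1 − 2Q = 0.870968, giving −¼ ln(0.870968) = 0.034538.
d = 0.107555 + 0.034538 = 0.142093.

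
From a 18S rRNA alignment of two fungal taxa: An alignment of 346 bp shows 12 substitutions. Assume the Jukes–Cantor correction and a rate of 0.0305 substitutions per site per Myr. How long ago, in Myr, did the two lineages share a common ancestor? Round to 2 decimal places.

p = 12/346 ≈ 0.034682.
d = −(3/4) ln(1 − 4p/3) = −0.75 ln(1 − 0.046243) = −0.75 ln(0.953757)
  = −0.75 × (-0.047346) = 0.035510 substitutions/site.
Under a molecular clock d = 2μt, so t = d/(2μ) = 0.035510 / (2 × 0.0305) = 0.58 Myr.

0.58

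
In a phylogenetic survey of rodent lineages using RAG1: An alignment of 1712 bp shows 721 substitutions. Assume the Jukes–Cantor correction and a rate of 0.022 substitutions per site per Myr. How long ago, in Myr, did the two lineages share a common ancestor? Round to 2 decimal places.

p = 721/1712 ≈ 0.421145.
d = −(3/4) ln(1 − 4p/3) = −0.75 ln(1 − 0.561527) = −0.75 ln(0.438473)
  = −0.75 × (-0.824457) = 0.618343 substitutions/site.
Under a molecular clock d = 2μt, so t = d/(2μ) = 0.618343 / (2 × 0.022) = 14.05 Myr.

14.05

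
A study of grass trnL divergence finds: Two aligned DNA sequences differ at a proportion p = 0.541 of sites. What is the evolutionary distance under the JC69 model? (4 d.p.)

d = −(3/4) ln(1 − 4p/3) = −0.75 ln(1 − 0.721333) = −0.75 ln(0.278667)
  = −0.75 × (-1.277738) = 0.958304 substitutions/site.

0.9583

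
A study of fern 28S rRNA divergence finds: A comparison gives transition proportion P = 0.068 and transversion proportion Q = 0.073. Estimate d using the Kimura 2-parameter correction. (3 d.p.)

Under the Kimura two-parameter model, d = −½ ln(1 − 2P − Q) − ¼ ln(1 − 2Q).
1 − 2P − Q = 0.791, giving −½ ln(0.791) = 0.117229.
1 − 2Q = 0.854, giving −¼ ln(0.854) = 0.039456.
d = 0.117229 + 0.039456 = 0.156685.

0.157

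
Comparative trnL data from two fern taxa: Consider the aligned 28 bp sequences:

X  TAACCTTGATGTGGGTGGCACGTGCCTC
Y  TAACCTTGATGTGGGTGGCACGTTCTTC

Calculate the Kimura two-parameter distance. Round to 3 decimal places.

Of 28 sites, 1 differences are transitions and 1 are transversions, so P = 1/28 ≈ 0.035714 and Q = 1/28 ≈ 0.035714.
Under the Kimura two-parameter model, d = −½ ln(1 − 2P − Q) − ¼ ln(1 − 2Q).
1 − 2P − Q = 0.892858, giving −½ ln(0.892858) = 0.056664.
1 − 2Q = 0.928572, giving −¼ ln(0.928572) = 0.018527.
d = 0.056664 + 0.018527 = 0.075191.

0.075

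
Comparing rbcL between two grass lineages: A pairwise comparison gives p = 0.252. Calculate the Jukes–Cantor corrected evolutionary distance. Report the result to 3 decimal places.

0.307

d = −(3/4) ln(1 − 4p/3) = −0.75 ln(1 − 0.336) = −0.75 ln(0.664)
  = −0.75 × (-0.409473) = 0.307105 substitutions/site.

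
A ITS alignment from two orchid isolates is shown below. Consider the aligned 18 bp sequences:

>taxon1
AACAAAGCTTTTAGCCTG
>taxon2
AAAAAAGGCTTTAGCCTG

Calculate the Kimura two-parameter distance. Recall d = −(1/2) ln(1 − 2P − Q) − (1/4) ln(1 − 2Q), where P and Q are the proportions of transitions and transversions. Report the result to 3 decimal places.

0.188

Of 18 sites, 1 differences are transitions and 2 are transversions, so P = 1/18 ≈ 0.055556 and Q = 2/18 ≈ 0.111111.
Under the Kimura two-parameter model, d = −½ ln(1 − 2P − Q) − ¼ ln(1 − 2Q).
1 − 2P − Q = 0.777777, giving −½ ln(0.777777) = 0.125658.
1 − 2Q = 0.777778, giving −¼ ln(0.777778) = 0.062829.
d = 0.125658 + 0.062829 = 0.188487.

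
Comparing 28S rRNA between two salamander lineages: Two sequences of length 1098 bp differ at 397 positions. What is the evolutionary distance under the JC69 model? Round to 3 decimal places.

p = 397/1098 ≈ 0.361566.
d = −(3/4) ln(1 − 4p/3) = −0.75 ln(1 − 0.482088) = −0.75 ln(0.517912)
  = −0.75 × (-0.657950) = 0.493463 substitutions/site.

0.493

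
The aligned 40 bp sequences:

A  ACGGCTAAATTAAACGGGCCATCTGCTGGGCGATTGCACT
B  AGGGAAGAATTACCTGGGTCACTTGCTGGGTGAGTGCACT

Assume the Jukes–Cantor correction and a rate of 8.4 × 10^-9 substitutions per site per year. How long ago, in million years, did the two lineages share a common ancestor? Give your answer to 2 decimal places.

The sequences differ at 12 of 40 sites, so p = 12/40 = 0.3.
d = −(3/4) ln(1 − 4p/3) = −0.75 ln(1 − 0.4) = −0.75 ln(0.6)
  = −0.75 × (-0.510826) = 0.383120 substitutions/site.
Under a molecular clock d = 2μt, so t = d/(2μ) = 0.383120 / (2 × 8.4 × 10^-9) = 22.80 million years.

22.80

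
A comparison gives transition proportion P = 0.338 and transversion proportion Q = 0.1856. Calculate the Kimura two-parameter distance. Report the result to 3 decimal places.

Under the Kimura two-parameter model, d = −½ ln(1 − 2P − Q) − ¼ ln(1 − 2Q).
1 − 2P − Q = 0.1384, giving −½ ln(0.1384) = 0.988804.
1 − 2Q = 0.6288, giving −¼ ln(0.6288) = 0.115986.
d = 0.988804 + 0.115986 = 1.104790.

1.105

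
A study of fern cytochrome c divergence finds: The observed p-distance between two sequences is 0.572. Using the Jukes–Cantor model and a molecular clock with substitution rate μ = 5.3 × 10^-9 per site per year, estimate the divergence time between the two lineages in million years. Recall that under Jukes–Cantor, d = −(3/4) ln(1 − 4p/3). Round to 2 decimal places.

101.77

d = −(3/4) ln(1 − 4p/3) = −0.75 ln(1 − 0.762667) = −0.75 ln(0.237333)
  = −0.75 × (-1.438291) = 1.078718 substitutions/site.
Under a molecular clock d = 2μt, so t = d/(2μ) = 1.078718 / (2 × 5.3 × 10^-9) = 101.77 million years.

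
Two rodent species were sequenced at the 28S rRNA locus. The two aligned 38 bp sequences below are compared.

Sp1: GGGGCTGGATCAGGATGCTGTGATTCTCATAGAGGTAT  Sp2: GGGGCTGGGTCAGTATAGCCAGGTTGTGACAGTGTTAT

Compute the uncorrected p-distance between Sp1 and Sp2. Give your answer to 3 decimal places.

0.342

The sequences differ at 13 of 38 positions.
p = 13/38 = 0.342105… ≈ 0.342 (to 3 d.p.).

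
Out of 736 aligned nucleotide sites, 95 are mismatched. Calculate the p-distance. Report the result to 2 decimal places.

0.13

p = 95/736 = 0.129076… ≈ 0.13 (to 2 d.p.).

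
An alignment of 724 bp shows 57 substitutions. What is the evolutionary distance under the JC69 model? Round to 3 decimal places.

0.083

p = 57/724 ≈ 0.078729.
d = −(3/4) ln(1 − 4p/3) = −0.75 ln(1 − 0.104972) = −0.75 ln(0.895028)
  = −0.75 × (-0.110900) = 0.083175 substitutions/site.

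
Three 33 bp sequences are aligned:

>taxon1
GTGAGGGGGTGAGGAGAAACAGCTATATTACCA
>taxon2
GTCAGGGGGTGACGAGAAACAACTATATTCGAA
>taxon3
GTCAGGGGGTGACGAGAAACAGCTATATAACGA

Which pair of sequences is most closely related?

taxon1 and taxon3

taxon1–taxon2: 6/33 differ, p = 0.182, d = 0.208.
taxon1–taxon3: 4/33 differ, p = 0.121, d = 0.132.
taxon2–taxon3: 5/33 differ, p = 0.152, d = 0.169.
The smallest distance is between taxon1 and taxon3.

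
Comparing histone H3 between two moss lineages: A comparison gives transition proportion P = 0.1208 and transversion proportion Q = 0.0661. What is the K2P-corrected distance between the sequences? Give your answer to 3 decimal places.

Under the Kimura two-parameter model, d = −½ ln(1 − 2P − Q) − ¼ ln(1 − 2Q).
1 − 2P − Q = 0.6923, giving −½ ln(0.6923) = 0.183868.
1 − 2Q = 0.8678, giving −¼ ln(0.8678) = 0.035449.
d = 0.183868 + 0.035449 = 0.219317.

0.219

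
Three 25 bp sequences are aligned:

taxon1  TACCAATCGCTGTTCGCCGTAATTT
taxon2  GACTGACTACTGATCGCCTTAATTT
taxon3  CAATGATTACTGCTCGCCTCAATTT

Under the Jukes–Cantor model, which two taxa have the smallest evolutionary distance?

taxon2 and taxon3

taxon1–taxon2: 8/25 differ, p = 0.320, d = 0.417.
taxon1–taxon3: 9/25 differ, p = 0.360, d = 0.490.
taxon2–taxon3: 5/25 differ, p = 0.200, d = 0.233.
The smallest distance is between taxon2 and taxon3.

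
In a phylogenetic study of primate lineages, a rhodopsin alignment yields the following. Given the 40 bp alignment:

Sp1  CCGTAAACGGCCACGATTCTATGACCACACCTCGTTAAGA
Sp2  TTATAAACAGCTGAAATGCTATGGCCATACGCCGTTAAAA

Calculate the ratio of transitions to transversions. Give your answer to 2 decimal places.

3.67

Transitions are A↔G and C↔T; transversions are all other mismatches.
Transitions: 11. Transversions: 3.
R = 11/3 = 3.666666… ≈ 3.67 (to 2 d.p.).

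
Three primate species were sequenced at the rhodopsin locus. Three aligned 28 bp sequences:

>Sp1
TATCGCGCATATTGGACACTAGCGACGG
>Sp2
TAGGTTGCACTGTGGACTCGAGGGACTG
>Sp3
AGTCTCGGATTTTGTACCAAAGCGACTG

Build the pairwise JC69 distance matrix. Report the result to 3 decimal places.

d(Sp1,Sp2) = 0.556, d(Sp1,Sp3) = 0.485, d(Sp2,Sp3) = 0.724

Sp1–Sp2: 11/28 sites differ → p ≈ 0.392857, d = −0.75 ln(1 − 0.523809) = 0.556452 ≈ 0.556.
Sp1–Sp3: 10/28 sites differ → p ≈ 0.357143, d = −0.75 ln(1 − 0.476191) = 0.484971 ≈ 0.485.
Sp2–Sp3: 13/28 sites differ → p ≈ 0.464286, d = −0.75 ln(1 − 0.619048) = 0.723811 ≈ 0.724.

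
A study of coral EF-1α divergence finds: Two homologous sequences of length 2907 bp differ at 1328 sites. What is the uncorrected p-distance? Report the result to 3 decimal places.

0.457

p = 1328/2907 = 0.456828… ≈ 0.457 (to 3 d.p.).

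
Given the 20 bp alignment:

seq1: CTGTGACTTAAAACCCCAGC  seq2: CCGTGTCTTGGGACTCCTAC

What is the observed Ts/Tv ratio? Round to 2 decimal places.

3.00

Transitions are A↔G and C↔T; transversions are all other mismatches.
Transitions: 6. Transversions: 2.
R = 6/2 = 3.00.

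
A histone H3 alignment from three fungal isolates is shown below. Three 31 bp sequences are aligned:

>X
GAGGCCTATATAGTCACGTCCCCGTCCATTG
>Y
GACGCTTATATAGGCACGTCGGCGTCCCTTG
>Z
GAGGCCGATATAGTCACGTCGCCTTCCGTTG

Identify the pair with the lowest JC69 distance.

X and Z

X–Y: 6/31 differ, p = 0.194, d = 0.224.
X–Z: 4/31 differ, p = 0.129, d = 0.142.
Y–Z: 7/31 differ, p = 0.226, d = 0.269.
The smallest distance is between X and Z.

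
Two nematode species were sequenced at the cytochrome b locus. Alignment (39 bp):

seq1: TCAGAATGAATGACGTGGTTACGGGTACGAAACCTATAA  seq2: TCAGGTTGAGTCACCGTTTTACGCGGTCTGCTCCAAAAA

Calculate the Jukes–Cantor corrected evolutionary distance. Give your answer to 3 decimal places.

The sequences differ at 17 of 39 sites, so p = 17/39 ≈ 0.435897.
d = −(3/4) ln(1 − 4p/3) = −0.75 ln(1 − 0.581196) = −0.75 ln(0.418804)
  = −0.75 × (-0.870352) = 0.652764 substitutions/site.

0.653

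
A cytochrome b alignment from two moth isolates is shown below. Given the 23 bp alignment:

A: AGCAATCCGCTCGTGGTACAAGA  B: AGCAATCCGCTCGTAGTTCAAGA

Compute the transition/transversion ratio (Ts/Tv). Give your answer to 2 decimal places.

1.00

Transitions are A↔G and C↔T; transversions are all other mismatches.
Transitions: 1. Transversions: 1.
R = 1/1 = 1.00.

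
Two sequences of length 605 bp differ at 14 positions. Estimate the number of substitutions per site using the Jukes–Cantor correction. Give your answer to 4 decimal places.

0.0235

p = 14/605 ≈ 0.02314.
d = −(3/4) ln(1 − 4p/3) = −0.75 ln(1 − 0.030853) = −0.75 ln(0.969147)
  = −0.75 × (-0.031339) = 0.023504 substitutions/site.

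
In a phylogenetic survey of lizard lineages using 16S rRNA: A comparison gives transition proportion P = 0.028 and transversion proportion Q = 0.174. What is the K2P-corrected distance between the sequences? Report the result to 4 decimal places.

0.2376

Under the Kimura two-parameter model, d = −½ ln(1 − 2P − Q) − ¼ ln(1 − 2Q).
1 − 2P − Q = 0.77, giving −½ ln(0.77) = 0.130682.
1 − 2Q = 0.652, giving −¼ ln(0.652) = 0.106928.
d = 0.130682 + 0.106928 = 0.237610.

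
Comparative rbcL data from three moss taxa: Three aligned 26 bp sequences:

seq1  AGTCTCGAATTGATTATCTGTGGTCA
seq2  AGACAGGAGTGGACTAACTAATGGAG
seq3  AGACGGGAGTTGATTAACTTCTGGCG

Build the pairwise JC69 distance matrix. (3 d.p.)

d(seq1,seq2) = 0.824, d(seq1,seq3) = 0.539, d(seq2,seq3) = 0.276

seq1–seq2: 13/26 sites differ → p = 0.5, d = −0.75 ln(1 − 0.666667) = 0.823960 ≈ 0.824.
seq1–seq3: 10/26 sites differ → p ≈ 0.384615, d = −0.75 ln(1 − 0.51282) = 0.539341 ≈ 0.539.
seq2–seq3: 6/26 sites differ → p ≈ 0.230769, d = −0.75 ln(1 − 0.307692) = 0.275793 ≈ 0.276.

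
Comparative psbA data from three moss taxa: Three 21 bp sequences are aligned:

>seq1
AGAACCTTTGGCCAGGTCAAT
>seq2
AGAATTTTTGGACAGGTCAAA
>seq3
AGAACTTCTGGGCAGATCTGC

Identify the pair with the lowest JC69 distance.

seq1–seq2: 4/21 differ, p = 0.190, d = 0.220.
seq1–seq3: 7/21 differ, p = 0.333, d = 0.441.
seq2–seq3: 7/21 differ, p = 0.333, d = 0.441.
The smallest distance is between seq1 and seq2.

seq1 and seq2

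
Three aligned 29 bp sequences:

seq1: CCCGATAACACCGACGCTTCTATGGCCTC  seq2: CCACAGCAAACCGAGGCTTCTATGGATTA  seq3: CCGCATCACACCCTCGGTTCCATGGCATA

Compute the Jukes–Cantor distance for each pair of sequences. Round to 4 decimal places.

seq1–seq2: 9/29 sites differ → p ≈ 0.310345, d = −0.75 ln(1 − 0.413793) = 0.400562 ≈ 0.4006.
seq1–seq3: 9/29 sites differ → p ≈ 0.310345, d = −0.75 ln(1 − 0.413793) = 0.400562 ≈ 0.4006.
seq2–seq3: 10/29 sites differ → p ≈ 0.344828, d = −0.75 ln(1 − 0.459771) = 0.461822 ≈ 0.4618.

d(seq1,seq2) = 0.4006, d(seq1,seq3) = 0.4006, d(seq2,seq3) = 0.4618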